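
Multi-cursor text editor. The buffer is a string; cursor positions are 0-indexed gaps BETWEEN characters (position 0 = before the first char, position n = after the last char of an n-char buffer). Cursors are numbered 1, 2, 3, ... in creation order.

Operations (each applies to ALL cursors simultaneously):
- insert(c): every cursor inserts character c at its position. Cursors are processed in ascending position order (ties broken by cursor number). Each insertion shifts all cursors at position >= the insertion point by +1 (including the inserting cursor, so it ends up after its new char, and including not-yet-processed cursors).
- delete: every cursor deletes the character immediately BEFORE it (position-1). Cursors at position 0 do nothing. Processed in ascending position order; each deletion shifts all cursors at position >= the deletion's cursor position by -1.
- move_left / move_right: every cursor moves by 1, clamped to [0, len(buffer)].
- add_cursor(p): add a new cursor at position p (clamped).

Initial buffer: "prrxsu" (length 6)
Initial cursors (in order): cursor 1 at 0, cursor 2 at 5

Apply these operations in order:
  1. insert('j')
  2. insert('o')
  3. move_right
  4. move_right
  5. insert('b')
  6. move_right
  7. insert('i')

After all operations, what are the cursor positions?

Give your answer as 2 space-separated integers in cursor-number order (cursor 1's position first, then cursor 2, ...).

Answer: 7 14

Derivation:
After op 1 (insert('j')): buffer="jprrxsju" (len 8), cursors c1@1 c2@7, authorship 1.....2.
After op 2 (insert('o')): buffer="joprrxsjou" (len 10), cursors c1@2 c2@9, authorship 11.....22.
After op 3 (move_right): buffer="joprrxsjou" (len 10), cursors c1@3 c2@10, authorship 11.....22.
After op 4 (move_right): buffer="joprrxsjou" (len 10), cursors c1@4 c2@10, authorship 11.....22.
After op 5 (insert('b')): buffer="joprbrxsjoub" (len 12), cursors c1@5 c2@12, authorship 11..1...22.2
After op 6 (move_right): buffer="joprbrxsjoub" (len 12), cursors c1@6 c2@12, authorship 11..1...22.2
After op 7 (insert('i')): buffer="joprbrixsjoubi" (len 14), cursors c1@7 c2@14, authorship 11..1.1..22.22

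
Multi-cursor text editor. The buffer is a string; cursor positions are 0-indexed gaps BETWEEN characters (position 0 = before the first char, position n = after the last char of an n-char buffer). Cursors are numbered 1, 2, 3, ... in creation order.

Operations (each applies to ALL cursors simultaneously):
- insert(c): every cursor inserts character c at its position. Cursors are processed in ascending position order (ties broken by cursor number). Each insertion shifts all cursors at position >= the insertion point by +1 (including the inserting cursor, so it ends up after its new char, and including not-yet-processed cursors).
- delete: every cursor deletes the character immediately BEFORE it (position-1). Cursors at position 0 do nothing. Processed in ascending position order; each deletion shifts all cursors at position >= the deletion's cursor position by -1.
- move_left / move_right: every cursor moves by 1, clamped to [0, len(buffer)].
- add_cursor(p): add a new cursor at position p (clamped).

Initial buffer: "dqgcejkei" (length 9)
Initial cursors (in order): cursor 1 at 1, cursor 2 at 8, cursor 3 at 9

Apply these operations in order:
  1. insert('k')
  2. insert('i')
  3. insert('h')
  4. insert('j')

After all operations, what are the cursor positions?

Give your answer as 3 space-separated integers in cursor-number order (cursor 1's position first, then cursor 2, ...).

After op 1 (insert('k')): buffer="dkqgcejkekik" (len 12), cursors c1@2 c2@10 c3@12, authorship .1.......2.3
After op 2 (insert('i')): buffer="dkiqgcejkekiiki" (len 15), cursors c1@3 c2@12 c3@15, authorship .11.......22.33
After op 3 (insert('h')): buffer="dkihqgcejkekihikih" (len 18), cursors c1@4 c2@14 c3@18, authorship .111.......222.333
After op 4 (insert('j')): buffer="dkihjqgcejkekihjikihj" (len 21), cursors c1@5 c2@16 c3@21, authorship .1111.......2222.3333

Answer: 5 16 21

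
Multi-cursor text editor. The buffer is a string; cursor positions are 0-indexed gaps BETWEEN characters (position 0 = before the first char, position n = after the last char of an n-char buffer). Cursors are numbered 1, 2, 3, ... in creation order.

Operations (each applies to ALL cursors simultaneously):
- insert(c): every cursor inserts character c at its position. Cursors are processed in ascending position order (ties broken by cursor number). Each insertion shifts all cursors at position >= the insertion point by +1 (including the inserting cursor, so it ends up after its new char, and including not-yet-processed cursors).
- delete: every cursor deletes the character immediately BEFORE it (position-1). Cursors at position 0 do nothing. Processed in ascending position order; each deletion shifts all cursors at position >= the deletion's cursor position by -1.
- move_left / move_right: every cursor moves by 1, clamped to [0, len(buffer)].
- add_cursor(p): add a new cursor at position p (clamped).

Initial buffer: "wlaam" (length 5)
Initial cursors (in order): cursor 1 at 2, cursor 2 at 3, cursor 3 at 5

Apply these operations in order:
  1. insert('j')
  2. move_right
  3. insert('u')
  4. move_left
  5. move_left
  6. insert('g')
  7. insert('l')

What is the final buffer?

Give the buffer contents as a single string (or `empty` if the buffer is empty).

After op 1 (insert('j')): buffer="wljajamj" (len 8), cursors c1@3 c2@5 c3@8, authorship ..1.2..3
After op 2 (move_right): buffer="wljajamj" (len 8), cursors c1@4 c2@6 c3@8, authorship ..1.2..3
After op 3 (insert('u')): buffer="wljaujaumju" (len 11), cursors c1@5 c2@8 c3@11, authorship ..1.12.2.33
After op 4 (move_left): buffer="wljaujaumju" (len 11), cursors c1@4 c2@7 c3@10, authorship ..1.12.2.33
After op 5 (move_left): buffer="wljaujaumju" (len 11), cursors c1@3 c2@6 c3@9, authorship ..1.12.2.33
After op 6 (insert('g')): buffer="wljgaujgaumgju" (len 14), cursors c1@4 c2@8 c3@12, authorship ..11.122.2.333
After op 7 (insert('l')): buffer="wljglaujglaumglju" (len 17), cursors c1@5 c2@10 c3@15, authorship ..111.1222.2.3333

Answer: wljglaujglaumglju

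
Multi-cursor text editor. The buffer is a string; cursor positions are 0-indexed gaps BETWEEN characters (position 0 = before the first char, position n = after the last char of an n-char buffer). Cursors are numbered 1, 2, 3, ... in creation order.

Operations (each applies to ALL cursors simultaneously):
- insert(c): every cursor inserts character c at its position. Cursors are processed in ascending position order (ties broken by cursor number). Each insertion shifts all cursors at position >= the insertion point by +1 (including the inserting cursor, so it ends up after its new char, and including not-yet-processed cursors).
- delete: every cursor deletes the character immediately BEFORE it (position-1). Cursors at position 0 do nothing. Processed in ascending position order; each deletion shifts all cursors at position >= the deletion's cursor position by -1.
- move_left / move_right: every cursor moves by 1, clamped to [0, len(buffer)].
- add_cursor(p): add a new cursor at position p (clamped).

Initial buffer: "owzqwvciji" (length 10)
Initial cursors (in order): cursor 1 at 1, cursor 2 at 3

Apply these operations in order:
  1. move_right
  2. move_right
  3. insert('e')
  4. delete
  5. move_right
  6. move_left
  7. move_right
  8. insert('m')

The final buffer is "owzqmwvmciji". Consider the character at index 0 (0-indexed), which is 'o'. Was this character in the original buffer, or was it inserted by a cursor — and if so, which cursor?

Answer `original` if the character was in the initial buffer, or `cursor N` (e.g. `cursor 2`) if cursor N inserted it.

Answer: original

Derivation:
After op 1 (move_right): buffer="owzqwvciji" (len 10), cursors c1@2 c2@4, authorship ..........
After op 2 (move_right): buffer="owzqwvciji" (len 10), cursors c1@3 c2@5, authorship ..........
After op 3 (insert('e')): buffer="owzeqwevciji" (len 12), cursors c1@4 c2@7, authorship ...1..2.....
After op 4 (delete): buffer="owzqwvciji" (len 10), cursors c1@3 c2@5, authorship ..........
After op 5 (move_right): buffer="owzqwvciji" (len 10), cursors c1@4 c2@6, authorship ..........
After op 6 (move_left): buffer="owzqwvciji" (len 10), cursors c1@3 c2@5, authorship ..........
After op 7 (move_right): buffer="owzqwvciji" (len 10), cursors c1@4 c2@6, authorship ..........
After op 8 (insert('m')): buffer="owzqmwvmciji" (len 12), cursors c1@5 c2@8, authorship ....1..2....
Authorship (.=original, N=cursor N): . . . . 1 . . 2 . . . .
Index 0: author = original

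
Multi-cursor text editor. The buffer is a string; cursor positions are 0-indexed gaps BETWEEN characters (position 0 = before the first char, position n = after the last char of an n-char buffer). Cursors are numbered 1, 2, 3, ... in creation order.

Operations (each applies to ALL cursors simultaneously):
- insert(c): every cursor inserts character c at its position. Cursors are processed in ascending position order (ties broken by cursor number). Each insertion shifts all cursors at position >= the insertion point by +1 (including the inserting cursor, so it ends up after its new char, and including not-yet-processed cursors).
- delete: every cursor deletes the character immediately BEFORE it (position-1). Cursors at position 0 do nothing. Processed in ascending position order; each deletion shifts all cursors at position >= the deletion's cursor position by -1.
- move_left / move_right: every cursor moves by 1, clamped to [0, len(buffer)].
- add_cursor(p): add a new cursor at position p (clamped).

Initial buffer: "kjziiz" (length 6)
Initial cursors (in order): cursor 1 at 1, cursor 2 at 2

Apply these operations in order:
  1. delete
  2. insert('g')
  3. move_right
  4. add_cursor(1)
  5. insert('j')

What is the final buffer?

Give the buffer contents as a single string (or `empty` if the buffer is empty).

After op 1 (delete): buffer="ziiz" (len 4), cursors c1@0 c2@0, authorship ....
After op 2 (insert('g')): buffer="ggziiz" (len 6), cursors c1@2 c2@2, authorship 12....
After op 3 (move_right): buffer="ggziiz" (len 6), cursors c1@3 c2@3, authorship 12....
After op 4 (add_cursor(1)): buffer="ggziiz" (len 6), cursors c3@1 c1@3 c2@3, authorship 12....
After op 5 (insert('j')): buffer="gjgzjjiiz" (len 9), cursors c3@2 c1@6 c2@6, authorship 132.12...

Answer: gjgzjjiiz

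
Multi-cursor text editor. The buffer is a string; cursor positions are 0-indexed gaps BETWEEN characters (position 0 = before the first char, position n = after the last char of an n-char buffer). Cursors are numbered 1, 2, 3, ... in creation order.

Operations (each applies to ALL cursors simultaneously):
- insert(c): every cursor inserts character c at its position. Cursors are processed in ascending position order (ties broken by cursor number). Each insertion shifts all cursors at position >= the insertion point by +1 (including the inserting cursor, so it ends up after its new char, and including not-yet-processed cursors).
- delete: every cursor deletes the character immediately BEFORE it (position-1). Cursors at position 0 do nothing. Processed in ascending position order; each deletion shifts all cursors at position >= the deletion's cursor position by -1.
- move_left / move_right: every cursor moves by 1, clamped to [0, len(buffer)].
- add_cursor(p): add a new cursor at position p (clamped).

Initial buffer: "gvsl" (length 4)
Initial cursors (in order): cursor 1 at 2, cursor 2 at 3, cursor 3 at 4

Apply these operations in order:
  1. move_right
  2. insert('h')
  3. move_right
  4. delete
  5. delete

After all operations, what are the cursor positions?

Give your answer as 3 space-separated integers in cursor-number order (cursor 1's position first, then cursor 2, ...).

Answer: 1 1 1

Derivation:
After op 1 (move_right): buffer="gvsl" (len 4), cursors c1@3 c2@4 c3@4, authorship ....
After op 2 (insert('h')): buffer="gvshlhh" (len 7), cursors c1@4 c2@7 c3@7, authorship ...1.23
After op 3 (move_right): buffer="gvshlhh" (len 7), cursors c1@5 c2@7 c3@7, authorship ...1.23
After op 4 (delete): buffer="gvsh" (len 4), cursors c1@4 c2@4 c3@4, authorship ...1
After op 5 (delete): buffer="g" (len 1), cursors c1@1 c2@1 c3@1, authorship .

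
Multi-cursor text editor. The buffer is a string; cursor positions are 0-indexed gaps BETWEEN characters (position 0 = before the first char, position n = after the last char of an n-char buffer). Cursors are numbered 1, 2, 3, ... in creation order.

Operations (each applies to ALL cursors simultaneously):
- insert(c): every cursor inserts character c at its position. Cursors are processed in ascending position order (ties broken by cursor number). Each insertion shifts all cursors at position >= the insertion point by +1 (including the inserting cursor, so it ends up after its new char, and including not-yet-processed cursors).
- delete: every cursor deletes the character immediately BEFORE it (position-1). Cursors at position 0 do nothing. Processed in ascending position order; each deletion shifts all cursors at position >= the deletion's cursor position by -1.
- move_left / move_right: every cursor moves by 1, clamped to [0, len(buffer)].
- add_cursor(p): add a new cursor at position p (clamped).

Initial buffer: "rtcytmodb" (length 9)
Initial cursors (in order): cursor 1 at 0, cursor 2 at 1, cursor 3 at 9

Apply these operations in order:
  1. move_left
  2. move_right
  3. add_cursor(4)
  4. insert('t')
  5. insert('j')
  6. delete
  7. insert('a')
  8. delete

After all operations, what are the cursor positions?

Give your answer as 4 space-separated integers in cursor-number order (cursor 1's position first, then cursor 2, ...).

After op 1 (move_left): buffer="rtcytmodb" (len 9), cursors c1@0 c2@0 c3@8, authorship .........
After op 2 (move_right): buffer="rtcytmodb" (len 9), cursors c1@1 c2@1 c3@9, authorship .........
After op 3 (add_cursor(4)): buffer="rtcytmodb" (len 9), cursors c1@1 c2@1 c4@4 c3@9, authorship .........
After op 4 (insert('t')): buffer="rtttcyttmodbt" (len 13), cursors c1@3 c2@3 c4@7 c3@13, authorship .12...4.....3
After op 5 (insert('j')): buffer="rttjjtcytjtmodbtj" (len 17), cursors c1@5 c2@5 c4@10 c3@17, authorship .1212...44.....33
After op 6 (delete): buffer="rtttcyttmodbt" (len 13), cursors c1@3 c2@3 c4@7 c3@13, authorship .12...4.....3
After op 7 (insert('a')): buffer="rttaatcytatmodbta" (len 17), cursors c1@5 c2@5 c4@10 c3@17, authorship .1212...44.....33
After op 8 (delete): buffer="rtttcyttmodbt" (len 13), cursors c1@3 c2@3 c4@7 c3@13, authorship .12...4.....3

Answer: 3 3 13 7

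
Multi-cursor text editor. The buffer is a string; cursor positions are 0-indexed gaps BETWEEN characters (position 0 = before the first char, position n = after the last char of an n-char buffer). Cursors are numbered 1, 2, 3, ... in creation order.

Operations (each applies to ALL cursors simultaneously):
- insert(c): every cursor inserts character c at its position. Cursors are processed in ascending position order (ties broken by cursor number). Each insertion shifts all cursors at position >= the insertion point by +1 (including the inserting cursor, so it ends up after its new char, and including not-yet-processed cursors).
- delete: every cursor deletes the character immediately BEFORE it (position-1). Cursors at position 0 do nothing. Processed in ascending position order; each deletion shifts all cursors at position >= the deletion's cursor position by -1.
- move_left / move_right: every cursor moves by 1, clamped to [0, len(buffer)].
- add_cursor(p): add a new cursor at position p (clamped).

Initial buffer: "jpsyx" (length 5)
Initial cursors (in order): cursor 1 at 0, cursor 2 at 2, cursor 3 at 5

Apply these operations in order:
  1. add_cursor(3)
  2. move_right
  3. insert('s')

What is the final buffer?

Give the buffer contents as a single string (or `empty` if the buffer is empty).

After op 1 (add_cursor(3)): buffer="jpsyx" (len 5), cursors c1@0 c2@2 c4@3 c3@5, authorship .....
After op 2 (move_right): buffer="jpsyx" (len 5), cursors c1@1 c2@3 c4@4 c3@5, authorship .....
After op 3 (insert('s')): buffer="jspssysxs" (len 9), cursors c1@2 c2@5 c4@7 c3@9, authorship .1..2.4.3

Answer: jspssysxs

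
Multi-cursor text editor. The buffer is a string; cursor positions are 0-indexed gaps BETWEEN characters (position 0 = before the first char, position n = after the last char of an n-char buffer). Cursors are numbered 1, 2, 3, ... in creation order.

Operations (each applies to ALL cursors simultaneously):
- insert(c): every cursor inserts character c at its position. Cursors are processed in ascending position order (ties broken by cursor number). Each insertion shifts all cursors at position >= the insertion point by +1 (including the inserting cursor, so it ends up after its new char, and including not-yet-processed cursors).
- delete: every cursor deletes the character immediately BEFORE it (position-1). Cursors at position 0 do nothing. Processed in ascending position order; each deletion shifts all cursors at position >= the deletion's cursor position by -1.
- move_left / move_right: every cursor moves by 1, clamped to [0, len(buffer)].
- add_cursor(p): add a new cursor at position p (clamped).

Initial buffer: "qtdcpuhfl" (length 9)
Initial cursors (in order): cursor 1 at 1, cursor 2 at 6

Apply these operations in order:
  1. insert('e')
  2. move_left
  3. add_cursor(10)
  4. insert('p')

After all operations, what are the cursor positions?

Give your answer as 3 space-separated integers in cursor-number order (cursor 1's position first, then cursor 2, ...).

After op 1 (insert('e')): buffer="qetdcpuehfl" (len 11), cursors c1@2 c2@8, authorship .1.....2...
After op 2 (move_left): buffer="qetdcpuehfl" (len 11), cursors c1@1 c2@7, authorship .1.....2...
After op 3 (add_cursor(10)): buffer="qetdcpuehfl" (len 11), cursors c1@1 c2@7 c3@10, authorship .1.....2...
After op 4 (insert('p')): buffer="qpetdcpupehfpl" (len 14), cursors c1@2 c2@9 c3@13, authorship .11.....22..3.

Answer: 2 9 13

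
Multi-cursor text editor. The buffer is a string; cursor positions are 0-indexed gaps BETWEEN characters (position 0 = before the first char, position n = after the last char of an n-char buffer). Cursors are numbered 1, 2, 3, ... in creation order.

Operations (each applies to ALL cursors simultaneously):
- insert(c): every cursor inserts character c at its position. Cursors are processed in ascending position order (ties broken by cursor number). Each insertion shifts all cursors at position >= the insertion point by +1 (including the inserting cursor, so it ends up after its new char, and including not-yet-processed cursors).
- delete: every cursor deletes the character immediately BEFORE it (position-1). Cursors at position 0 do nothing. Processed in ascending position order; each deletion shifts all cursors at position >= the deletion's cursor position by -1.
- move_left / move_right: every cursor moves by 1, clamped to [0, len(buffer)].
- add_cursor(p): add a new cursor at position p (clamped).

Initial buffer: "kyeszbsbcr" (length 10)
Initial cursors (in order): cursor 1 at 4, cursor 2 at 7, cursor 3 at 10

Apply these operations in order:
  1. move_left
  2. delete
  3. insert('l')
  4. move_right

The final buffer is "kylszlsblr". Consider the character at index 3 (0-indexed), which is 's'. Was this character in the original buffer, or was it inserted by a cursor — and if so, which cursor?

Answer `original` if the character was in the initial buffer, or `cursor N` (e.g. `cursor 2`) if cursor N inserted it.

Answer: original

Derivation:
After op 1 (move_left): buffer="kyeszbsbcr" (len 10), cursors c1@3 c2@6 c3@9, authorship ..........
After op 2 (delete): buffer="kyszsbr" (len 7), cursors c1@2 c2@4 c3@6, authorship .......
After op 3 (insert('l')): buffer="kylszlsblr" (len 10), cursors c1@3 c2@6 c3@9, authorship ..1..2..3.
After op 4 (move_right): buffer="kylszlsblr" (len 10), cursors c1@4 c2@7 c3@10, authorship ..1..2..3.
Authorship (.=original, N=cursor N): . . 1 . . 2 . . 3 .
Index 3: author = original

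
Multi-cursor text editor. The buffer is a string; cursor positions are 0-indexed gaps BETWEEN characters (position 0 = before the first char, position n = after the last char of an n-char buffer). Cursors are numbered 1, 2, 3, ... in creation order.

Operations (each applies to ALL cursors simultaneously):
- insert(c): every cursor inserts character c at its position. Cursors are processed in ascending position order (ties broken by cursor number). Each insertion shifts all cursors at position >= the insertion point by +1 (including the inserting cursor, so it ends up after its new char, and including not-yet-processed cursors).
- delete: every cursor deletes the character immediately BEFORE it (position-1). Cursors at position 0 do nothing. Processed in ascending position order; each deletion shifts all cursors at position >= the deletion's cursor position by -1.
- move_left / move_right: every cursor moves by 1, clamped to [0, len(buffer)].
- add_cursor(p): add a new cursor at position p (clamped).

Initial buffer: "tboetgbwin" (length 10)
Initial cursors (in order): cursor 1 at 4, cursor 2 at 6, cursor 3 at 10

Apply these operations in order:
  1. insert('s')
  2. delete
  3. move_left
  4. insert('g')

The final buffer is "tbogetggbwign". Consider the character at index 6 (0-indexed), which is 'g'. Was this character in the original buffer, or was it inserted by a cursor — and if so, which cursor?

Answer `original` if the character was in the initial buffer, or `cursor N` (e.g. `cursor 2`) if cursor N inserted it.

Answer: cursor 2

Derivation:
After op 1 (insert('s')): buffer="tboestgsbwins" (len 13), cursors c1@5 c2@8 c3@13, authorship ....1..2....3
After op 2 (delete): buffer="tboetgbwin" (len 10), cursors c1@4 c2@6 c3@10, authorship ..........
After op 3 (move_left): buffer="tboetgbwin" (len 10), cursors c1@3 c2@5 c3@9, authorship ..........
After op 4 (insert('g')): buffer="tbogetggbwign" (len 13), cursors c1@4 c2@7 c3@12, authorship ...1..2....3.
Authorship (.=original, N=cursor N): . . . 1 . . 2 . . . . 3 .
Index 6: author = 2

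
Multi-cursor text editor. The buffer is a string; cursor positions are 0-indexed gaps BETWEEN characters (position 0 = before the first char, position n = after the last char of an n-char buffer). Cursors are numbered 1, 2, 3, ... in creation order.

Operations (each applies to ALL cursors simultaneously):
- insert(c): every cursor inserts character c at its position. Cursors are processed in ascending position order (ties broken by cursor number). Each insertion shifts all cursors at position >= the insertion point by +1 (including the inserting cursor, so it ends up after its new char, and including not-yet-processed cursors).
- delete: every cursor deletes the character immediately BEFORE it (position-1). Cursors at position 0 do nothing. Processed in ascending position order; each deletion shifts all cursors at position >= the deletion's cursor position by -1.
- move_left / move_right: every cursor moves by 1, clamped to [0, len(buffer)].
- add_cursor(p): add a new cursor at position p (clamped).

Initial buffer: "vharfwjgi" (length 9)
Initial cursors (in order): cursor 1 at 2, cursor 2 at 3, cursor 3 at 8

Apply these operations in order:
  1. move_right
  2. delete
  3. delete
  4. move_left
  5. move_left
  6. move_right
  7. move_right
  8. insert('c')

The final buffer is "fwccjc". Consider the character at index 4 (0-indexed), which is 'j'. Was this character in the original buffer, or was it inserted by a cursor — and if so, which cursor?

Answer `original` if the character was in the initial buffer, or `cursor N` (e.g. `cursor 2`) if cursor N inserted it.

After op 1 (move_right): buffer="vharfwjgi" (len 9), cursors c1@3 c2@4 c3@9, authorship .........
After op 2 (delete): buffer="vhfwjg" (len 6), cursors c1@2 c2@2 c3@6, authorship ......
After op 3 (delete): buffer="fwj" (len 3), cursors c1@0 c2@0 c3@3, authorship ...
After op 4 (move_left): buffer="fwj" (len 3), cursors c1@0 c2@0 c3@2, authorship ...
After op 5 (move_left): buffer="fwj" (len 3), cursors c1@0 c2@0 c3@1, authorship ...
After op 6 (move_right): buffer="fwj" (len 3), cursors c1@1 c2@1 c3@2, authorship ...
After op 7 (move_right): buffer="fwj" (len 3), cursors c1@2 c2@2 c3@3, authorship ...
After op 8 (insert('c')): buffer="fwccjc" (len 6), cursors c1@4 c2@4 c3@6, authorship ..12.3
Authorship (.=original, N=cursor N): . . 1 2 . 3
Index 4: author = original

Answer: original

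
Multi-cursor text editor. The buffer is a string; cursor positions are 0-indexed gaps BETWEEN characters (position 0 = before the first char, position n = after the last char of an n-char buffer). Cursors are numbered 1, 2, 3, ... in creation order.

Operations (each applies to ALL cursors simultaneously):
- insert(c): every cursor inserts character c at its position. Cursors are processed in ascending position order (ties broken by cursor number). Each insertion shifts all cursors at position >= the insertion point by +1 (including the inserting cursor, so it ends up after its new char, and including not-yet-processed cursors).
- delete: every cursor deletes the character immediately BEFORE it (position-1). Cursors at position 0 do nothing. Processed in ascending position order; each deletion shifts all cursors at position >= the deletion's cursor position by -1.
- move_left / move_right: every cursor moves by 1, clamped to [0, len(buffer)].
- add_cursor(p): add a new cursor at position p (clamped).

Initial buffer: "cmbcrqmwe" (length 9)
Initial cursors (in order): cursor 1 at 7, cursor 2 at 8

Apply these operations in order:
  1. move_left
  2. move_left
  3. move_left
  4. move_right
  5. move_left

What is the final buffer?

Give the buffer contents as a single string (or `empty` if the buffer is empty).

Answer: cmbcrqmwe

Derivation:
After op 1 (move_left): buffer="cmbcrqmwe" (len 9), cursors c1@6 c2@7, authorship .........
After op 2 (move_left): buffer="cmbcrqmwe" (len 9), cursors c1@5 c2@6, authorship .........
After op 3 (move_left): buffer="cmbcrqmwe" (len 9), cursors c1@4 c2@5, authorship .........
After op 4 (move_right): buffer="cmbcrqmwe" (len 9), cursors c1@5 c2@6, authorship .........
After op 5 (move_left): buffer="cmbcrqmwe" (len 9), cursors c1@4 c2@5, authorship .........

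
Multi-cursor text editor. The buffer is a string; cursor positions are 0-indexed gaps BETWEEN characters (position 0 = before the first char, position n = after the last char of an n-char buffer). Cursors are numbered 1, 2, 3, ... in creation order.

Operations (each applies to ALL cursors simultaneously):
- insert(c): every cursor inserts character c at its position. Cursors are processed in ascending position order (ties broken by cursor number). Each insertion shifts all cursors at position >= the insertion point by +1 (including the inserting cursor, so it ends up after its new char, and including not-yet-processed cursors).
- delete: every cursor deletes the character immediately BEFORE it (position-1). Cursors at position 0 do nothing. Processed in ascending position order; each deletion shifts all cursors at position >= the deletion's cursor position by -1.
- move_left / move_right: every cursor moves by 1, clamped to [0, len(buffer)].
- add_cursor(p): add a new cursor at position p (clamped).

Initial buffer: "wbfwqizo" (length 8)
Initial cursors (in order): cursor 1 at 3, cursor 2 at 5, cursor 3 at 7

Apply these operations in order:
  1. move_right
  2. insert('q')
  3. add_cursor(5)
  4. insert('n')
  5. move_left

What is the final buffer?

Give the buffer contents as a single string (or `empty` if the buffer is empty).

After op 1 (move_right): buffer="wbfwqizo" (len 8), cursors c1@4 c2@6 c3@8, authorship ........
After op 2 (insert('q')): buffer="wbfwqqiqzoq" (len 11), cursors c1@5 c2@8 c3@11, authorship ....1..2..3
After op 3 (add_cursor(5)): buffer="wbfwqqiqzoq" (len 11), cursors c1@5 c4@5 c2@8 c3@11, authorship ....1..2..3
After op 4 (insert('n')): buffer="wbfwqnnqiqnzoqn" (len 15), cursors c1@7 c4@7 c2@11 c3@15, authorship ....114..22..33
After op 5 (move_left): buffer="wbfwqnnqiqnzoqn" (len 15), cursors c1@6 c4@6 c2@10 c3@14, authorship ....114..22..33

Answer: wbfwqnnqiqnzoqn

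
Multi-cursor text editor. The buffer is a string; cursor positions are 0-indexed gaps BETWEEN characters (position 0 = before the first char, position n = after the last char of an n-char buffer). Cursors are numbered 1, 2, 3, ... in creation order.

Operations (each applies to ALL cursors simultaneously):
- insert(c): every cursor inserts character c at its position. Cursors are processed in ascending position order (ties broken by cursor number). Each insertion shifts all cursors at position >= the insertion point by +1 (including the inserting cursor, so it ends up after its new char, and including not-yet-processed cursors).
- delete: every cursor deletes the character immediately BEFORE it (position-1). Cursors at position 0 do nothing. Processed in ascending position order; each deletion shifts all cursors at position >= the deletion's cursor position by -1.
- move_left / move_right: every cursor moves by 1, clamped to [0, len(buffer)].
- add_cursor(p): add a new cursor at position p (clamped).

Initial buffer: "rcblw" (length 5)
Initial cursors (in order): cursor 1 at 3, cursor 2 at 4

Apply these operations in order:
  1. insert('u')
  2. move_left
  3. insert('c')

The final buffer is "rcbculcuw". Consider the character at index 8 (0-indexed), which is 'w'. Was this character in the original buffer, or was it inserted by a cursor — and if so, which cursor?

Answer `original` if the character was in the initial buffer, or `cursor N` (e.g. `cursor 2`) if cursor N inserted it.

Answer: original

Derivation:
After op 1 (insert('u')): buffer="rcbuluw" (len 7), cursors c1@4 c2@6, authorship ...1.2.
After op 2 (move_left): buffer="rcbuluw" (len 7), cursors c1@3 c2@5, authorship ...1.2.
After op 3 (insert('c')): buffer="rcbculcuw" (len 9), cursors c1@4 c2@7, authorship ...11.22.
Authorship (.=original, N=cursor N): . . . 1 1 . 2 2 .
Index 8: author = original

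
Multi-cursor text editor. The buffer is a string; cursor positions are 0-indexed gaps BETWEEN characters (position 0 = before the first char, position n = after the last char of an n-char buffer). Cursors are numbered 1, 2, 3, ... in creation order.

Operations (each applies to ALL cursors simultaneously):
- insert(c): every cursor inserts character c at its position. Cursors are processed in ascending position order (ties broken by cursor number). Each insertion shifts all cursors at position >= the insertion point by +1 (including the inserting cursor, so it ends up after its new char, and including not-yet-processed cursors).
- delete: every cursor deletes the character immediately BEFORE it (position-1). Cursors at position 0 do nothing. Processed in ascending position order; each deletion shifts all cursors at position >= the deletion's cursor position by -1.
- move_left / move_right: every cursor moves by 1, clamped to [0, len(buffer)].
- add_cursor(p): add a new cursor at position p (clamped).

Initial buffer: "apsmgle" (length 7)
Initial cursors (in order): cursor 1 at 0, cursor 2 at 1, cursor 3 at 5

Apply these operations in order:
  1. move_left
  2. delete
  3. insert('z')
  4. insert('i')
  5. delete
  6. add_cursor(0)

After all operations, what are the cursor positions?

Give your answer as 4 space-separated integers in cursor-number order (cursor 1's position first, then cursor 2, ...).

After op 1 (move_left): buffer="apsmgle" (len 7), cursors c1@0 c2@0 c3@4, authorship .......
After op 2 (delete): buffer="apsgle" (len 6), cursors c1@0 c2@0 c3@3, authorship ......
After op 3 (insert('z')): buffer="zzapszgle" (len 9), cursors c1@2 c2@2 c3@6, authorship 12...3...
After op 4 (insert('i')): buffer="zziiapszigle" (len 12), cursors c1@4 c2@4 c3@9, authorship 1212...33...
After op 5 (delete): buffer="zzapszgle" (len 9), cursors c1@2 c2@2 c3@6, authorship 12...3...
After op 6 (add_cursor(0)): buffer="zzapszgle" (len 9), cursors c4@0 c1@2 c2@2 c3@6, authorship 12...3...

Answer: 2 2 6 0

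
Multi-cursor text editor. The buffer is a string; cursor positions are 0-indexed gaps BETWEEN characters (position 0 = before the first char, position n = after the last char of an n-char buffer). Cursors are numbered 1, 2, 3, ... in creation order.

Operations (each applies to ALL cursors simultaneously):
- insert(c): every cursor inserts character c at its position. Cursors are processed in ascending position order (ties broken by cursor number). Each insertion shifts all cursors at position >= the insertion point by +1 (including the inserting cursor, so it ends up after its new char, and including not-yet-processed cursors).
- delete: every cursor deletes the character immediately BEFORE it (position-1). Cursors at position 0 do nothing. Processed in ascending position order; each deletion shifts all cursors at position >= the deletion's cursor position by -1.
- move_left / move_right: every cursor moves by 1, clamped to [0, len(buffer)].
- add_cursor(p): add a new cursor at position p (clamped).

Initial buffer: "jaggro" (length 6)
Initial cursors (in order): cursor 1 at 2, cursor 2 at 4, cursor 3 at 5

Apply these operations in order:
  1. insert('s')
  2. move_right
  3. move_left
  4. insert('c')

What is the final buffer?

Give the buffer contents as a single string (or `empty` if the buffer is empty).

Answer: jascggscrsco

Derivation:
After op 1 (insert('s')): buffer="jasggsrso" (len 9), cursors c1@3 c2@6 c3@8, authorship ..1..2.3.
After op 2 (move_right): buffer="jasggsrso" (len 9), cursors c1@4 c2@7 c3@9, authorship ..1..2.3.
After op 3 (move_left): buffer="jasggsrso" (len 9), cursors c1@3 c2@6 c3@8, authorship ..1..2.3.
After op 4 (insert('c')): buffer="jascggscrsco" (len 12), cursors c1@4 c2@8 c3@11, authorship ..11..22.33.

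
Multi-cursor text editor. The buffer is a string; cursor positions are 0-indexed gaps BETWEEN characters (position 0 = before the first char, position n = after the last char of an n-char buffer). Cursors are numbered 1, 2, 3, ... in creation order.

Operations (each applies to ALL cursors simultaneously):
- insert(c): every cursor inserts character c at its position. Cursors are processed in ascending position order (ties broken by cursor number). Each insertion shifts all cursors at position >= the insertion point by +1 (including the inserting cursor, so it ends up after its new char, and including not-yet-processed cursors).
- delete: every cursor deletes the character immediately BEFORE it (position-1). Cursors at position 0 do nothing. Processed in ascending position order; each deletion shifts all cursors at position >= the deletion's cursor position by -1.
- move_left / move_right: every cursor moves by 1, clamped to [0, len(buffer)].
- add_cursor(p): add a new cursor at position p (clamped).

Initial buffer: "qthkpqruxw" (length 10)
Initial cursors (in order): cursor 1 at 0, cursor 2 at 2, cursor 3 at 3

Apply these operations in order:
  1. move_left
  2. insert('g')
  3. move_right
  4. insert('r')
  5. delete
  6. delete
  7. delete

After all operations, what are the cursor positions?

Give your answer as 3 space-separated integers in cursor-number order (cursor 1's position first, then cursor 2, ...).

Answer: 0 0 0

Derivation:
After op 1 (move_left): buffer="qthkpqruxw" (len 10), cursors c1@0 c2@1 c3@2, authorship ..........
After op 2 (insert('g')): buffer="gqgtghkpqruxw" (len 13), cursors c1@1 c2@3 c3@5, authorship 1.2.3........
After op 3 (move_right): buffer="gqgtghkpqruxw" (len 13), cursors c1@2 c2@4 c3@6, authorship 1.2.3........
After op 4 (insert('r')): buffer="gqrgtrghrkpqruxw" (len 16), cursors c1@3 c2@6 c3@9, authorship 1.12.23.3.......
After op 5 (delete): buffer="gqgtghkpqruxw" (len 13), cursors c1@2 c2@4 c3@6, authorship 1.2.3........
After op 6 (delete): buffer="gggkpqruxw" (len 10), cursors c1@1 c2@2 c3@3, authorship 123.......
After op 7 (delete): buffer="kpqruxw" (len 7), cursors c1@0 c2@0 c3@0, authorship .......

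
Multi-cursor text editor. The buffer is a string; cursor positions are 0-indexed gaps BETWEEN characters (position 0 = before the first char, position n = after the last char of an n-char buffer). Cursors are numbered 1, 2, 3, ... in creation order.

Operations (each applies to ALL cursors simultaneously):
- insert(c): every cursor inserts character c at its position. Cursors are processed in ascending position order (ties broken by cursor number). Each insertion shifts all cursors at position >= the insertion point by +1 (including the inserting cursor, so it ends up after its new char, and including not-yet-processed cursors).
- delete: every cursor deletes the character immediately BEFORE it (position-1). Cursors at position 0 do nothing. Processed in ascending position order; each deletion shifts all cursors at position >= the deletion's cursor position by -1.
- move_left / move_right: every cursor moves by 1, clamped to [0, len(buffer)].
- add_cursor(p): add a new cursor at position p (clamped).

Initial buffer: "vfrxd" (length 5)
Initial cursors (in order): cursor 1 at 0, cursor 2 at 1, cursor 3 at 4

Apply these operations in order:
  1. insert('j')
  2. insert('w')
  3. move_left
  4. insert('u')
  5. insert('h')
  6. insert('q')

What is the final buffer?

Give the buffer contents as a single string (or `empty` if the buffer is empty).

Answer: juhqwvjuhqwfrxjuhqwd

Derivation:
After op 1 (insert('j')): buffer="jvjfrxjd" (len 8), cursors c1@1 c2@3 c3@7, authorship 1.2...3.
After op 2 (insert('w')): buffer="jwvjwfrxjwd" (len 11), cursors c1@2 c2@5 c3@10, authorship 11.22...33.
After op 3 (move_left): buffer="jwvjwfrxjwd" (len 11), cursors c1@1 c2@4 c3@9, authorship 11.22...33.
After op 4 (insert('u')): buffer="juwvjuwfrxjuwd" (len 14), cursors c1@2 c2@6 c3@12, authorship 111.222...333.
After op 5 (insert('h')): buffer="juhwvjuhwfrxjuhwd" (len 17), cursors c1@3 c2@8 c3@15, authorship 1111.2222...3333.
After op 6 (insert('q')): buffer="juhqwvjuhqwfrxjuhqwd" (len 20), cursors c1@4 c2@10 c3@18, authorship 11111.22222...33333.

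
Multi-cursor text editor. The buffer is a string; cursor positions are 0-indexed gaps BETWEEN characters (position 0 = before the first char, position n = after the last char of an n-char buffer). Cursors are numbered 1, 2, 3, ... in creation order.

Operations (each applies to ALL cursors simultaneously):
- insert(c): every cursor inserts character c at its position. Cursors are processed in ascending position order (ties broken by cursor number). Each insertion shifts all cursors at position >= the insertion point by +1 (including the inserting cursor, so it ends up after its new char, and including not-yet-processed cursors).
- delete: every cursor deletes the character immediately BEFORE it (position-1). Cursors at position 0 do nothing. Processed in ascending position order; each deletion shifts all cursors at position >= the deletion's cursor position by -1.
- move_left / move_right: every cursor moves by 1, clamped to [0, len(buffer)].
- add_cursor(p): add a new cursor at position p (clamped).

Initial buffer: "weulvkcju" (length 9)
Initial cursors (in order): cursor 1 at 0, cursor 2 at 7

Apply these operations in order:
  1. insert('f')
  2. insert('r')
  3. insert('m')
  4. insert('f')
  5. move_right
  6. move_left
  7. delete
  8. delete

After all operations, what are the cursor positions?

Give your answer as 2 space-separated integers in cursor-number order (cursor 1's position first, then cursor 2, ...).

Answer: 2 11

Derivation:
After op 1 (insert('f')): buffer="fweulvkcfju" (len 11), cursors c1@1 c2@9, authorship 1.......2..
After op 2 (insert('r')): buffer="frweulvkcfrju" (len 13), cursors c1@2 c2@11, authorship 11.......22..
After op 3 (insert('m')): buffer="frmweulvkcfrmju" (len 15), cursors c1@3 c2@13, authorship 111.......222..
After op 4 (insert('f')): buffer="frmfweulvkcfrmfju" (len 17), cursors c1@4 c2@15, authorship 1111.......2222..
After op 5 (move_right): buffer="frmfweulvkcfrmfju" (len 17), cursors c1@5 c2@16, authorship 1111.......2222..
After op 6 (move_left): buffer="frmfweulvkcfrmfju" (len 17), cursors c1@4 c2@15, authorship 1111.......2222..
After op 7 (delete): buffer="frmweulvkcfrmju" (len 15), cursors c1@3 c2@13, authorship 111.......222..
After op 8 (delete): buffer="frweulvkcfrju" (len 13), cursors c1@2 c2@11, authorship 11.......22..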